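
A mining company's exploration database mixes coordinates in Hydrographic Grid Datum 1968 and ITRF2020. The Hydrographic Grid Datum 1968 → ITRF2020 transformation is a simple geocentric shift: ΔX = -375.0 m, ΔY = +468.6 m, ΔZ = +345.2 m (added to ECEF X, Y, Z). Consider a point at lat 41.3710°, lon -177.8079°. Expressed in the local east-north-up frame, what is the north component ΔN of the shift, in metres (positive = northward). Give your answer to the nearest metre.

The local north axis is (−sin φ cos λ, −sin φ sin λ, cos φ), giving ΔN = -247.668 + 11.847 + 259.054 = 23.23 m.

ΔN = 23 m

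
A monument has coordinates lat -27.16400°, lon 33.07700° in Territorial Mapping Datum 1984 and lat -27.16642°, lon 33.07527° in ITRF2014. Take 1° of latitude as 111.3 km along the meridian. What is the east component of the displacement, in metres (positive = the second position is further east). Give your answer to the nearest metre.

ΔE = -171 m

Δφ = -27.16642° − -27.16400° = -0.00242°; Δλ = 33.07527° − 33.07700° = -0.00173°.
ΔN = Δφ × 111300 = -269.3 m; ΔE = Δλ × 111300 × cos(-27.16400°) = -0.00173 × 111300 × 0.889703 = -171.3 m.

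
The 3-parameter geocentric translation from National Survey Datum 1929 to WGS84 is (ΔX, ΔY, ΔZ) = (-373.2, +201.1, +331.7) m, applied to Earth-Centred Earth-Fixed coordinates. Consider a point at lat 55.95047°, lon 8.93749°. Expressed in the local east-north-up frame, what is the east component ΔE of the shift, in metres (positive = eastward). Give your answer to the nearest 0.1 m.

ΔE = 256.6 m

At φ = 55.95047°, λ = 8.93749°: sin φ = 0.828554, cos φ = 0.559909, sin λ = 0.155357, cos λ = 0.987858.
ΔE = −sin λ·ΔX + cos λ·ΔY = −(0.155357)·(-373.2) + (0.987858)·(201.1) = 256.64 m.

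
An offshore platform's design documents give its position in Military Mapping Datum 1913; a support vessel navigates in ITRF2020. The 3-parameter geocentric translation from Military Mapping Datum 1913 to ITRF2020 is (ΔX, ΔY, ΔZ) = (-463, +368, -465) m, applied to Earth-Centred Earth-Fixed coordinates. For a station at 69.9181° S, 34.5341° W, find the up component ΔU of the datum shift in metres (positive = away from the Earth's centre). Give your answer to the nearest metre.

At φ = -69.9181°, λ = -34.5341°: sin φ = -0.939203, cos φ = 0.343363, sin λ = -0.566897, cos λ = 0.823789.
ΔU = cos φ cos λ·ΔX + cos φ sin λ·ΔY + sin φ·ΔZ = (0.343363)(0.823789)(-463) + (0.343363)(-0.566897)(368) + (-0.939203)(-465) = 234.13 m.

ΔU = 234 m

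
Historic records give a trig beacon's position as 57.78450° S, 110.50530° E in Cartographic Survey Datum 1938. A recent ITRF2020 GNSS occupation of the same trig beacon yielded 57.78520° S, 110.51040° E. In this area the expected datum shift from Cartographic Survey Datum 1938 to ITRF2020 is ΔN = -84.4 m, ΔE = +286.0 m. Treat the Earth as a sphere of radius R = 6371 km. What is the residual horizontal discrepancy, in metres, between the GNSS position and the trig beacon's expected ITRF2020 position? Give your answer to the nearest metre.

18 m

Observed coordinate differences: Δφ = -0.00070°, Δλ = +0.00510°.
Converting to metres (1° lat = 111195 m, cos φ = 0.533105): observed ΔN = -77.8 m, observed ΔE = 302.3 m.
Subtracting the expected shift leaves a residual of -77.8 − (-84.4) = 6.6 m north and 302.3 − (286.0) = 16.3 m east.
Residual distance = √(6.6² + 16.3²) = 17.6 m.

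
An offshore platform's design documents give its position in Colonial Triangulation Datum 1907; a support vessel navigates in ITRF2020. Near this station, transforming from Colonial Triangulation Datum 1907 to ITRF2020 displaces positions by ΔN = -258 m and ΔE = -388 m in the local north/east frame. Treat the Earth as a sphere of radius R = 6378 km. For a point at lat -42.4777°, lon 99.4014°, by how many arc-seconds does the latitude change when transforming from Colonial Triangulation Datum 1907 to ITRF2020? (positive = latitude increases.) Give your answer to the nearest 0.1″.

Δφ = -8.3″

On a sphere of radius R, 1 rad of latitude = R, so Δφ = ΔN / R = -258.0 / 6378000 = -4.0452e-05 rad = -8.344″.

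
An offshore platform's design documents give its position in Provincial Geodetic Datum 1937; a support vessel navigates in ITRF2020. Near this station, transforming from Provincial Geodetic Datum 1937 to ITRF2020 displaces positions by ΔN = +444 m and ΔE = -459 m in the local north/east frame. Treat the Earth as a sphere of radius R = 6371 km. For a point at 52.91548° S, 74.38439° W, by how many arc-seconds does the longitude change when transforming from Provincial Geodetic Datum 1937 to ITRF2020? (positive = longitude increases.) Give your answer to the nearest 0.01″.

At latitude -52.91548°, cos φ = 0.602992.
One radian of longitude at latitude φ spans R cos φ, so Δλ = ΔE / (R cos φ) = -459.0 / (6371000 × 0.602992) = -1.1948e-04 rad = -24.644″.

Δλ = -24.64″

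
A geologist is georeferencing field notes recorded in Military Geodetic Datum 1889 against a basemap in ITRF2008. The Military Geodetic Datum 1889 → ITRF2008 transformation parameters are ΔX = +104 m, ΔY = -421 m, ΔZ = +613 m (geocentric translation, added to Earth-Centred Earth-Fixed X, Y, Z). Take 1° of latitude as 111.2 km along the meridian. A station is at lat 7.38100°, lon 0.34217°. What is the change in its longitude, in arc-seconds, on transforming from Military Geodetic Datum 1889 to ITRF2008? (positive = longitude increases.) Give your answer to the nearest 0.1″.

Δλ = -13.8″

sin φ = 0.128467, cos φ = 0.991714, sin λ = 0.005972, cos λ = 0.999982.
East component: ΔE = −sin λ·ΔX + cos λ·ΔY = −(0.005972)(104) + (0.999982)(-421) = -421.61 m.
1° of latitude spans 111200 m; at latitude φ, 1° of longitude spans that × cos φ = 110278.6 m, so Δλ = -421.61 / 110278.6 × 3600 = -13.763″.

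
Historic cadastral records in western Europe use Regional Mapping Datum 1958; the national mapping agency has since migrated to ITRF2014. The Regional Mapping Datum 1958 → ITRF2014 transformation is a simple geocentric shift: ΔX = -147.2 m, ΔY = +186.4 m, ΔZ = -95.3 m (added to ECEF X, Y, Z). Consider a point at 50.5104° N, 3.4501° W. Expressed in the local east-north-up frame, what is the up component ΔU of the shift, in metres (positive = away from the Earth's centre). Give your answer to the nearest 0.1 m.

At φ = 50.5104°, λ = -3.4501°: sin φ = 0.771740, cos φ = 0.635938, sin λ = -0.060179, cos λ = 0.998188.
ΔU = cos φ cos λ·ΔX + cos φ sin λ·ΔY + sin φ·ΔZ = (0.635938)(0.998188)(-147.2) + (0.635938)(-0.060179)(186.4) + (0.771740)(-95.3) = -174.12 m.

ΔU = -174.1 m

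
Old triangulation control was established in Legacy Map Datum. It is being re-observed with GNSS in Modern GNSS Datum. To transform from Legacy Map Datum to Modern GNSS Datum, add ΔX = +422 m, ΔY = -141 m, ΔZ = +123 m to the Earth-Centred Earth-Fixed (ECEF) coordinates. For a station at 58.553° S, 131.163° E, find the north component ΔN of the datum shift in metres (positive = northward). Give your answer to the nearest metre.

ΔN = -263 m

The local north axis is (−sin φ cos λ, −sin φ sin λ, cos φ), giving ΔN = -236.965 − 90.559 + 64.170 = -263.35 m.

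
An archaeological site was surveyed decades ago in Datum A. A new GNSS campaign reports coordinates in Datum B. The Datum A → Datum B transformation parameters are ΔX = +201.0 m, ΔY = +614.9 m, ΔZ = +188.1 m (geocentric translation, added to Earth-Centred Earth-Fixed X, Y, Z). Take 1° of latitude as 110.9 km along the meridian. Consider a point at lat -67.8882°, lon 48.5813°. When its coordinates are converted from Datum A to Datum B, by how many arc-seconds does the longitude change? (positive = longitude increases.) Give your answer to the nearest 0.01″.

sin φ = -0.926451, cos φ = 0.376415, sin λ = 0.749895, cos λ = 0.661557.
East component: ΔE = −sin λ·ΔX + cos λ·ΔY = −(0.749895)(201.0) + (0.661557)(614.9) = 256.06 m.
1° of latitude spans 110900 m; at latitude φ, 1° of longitude spans that × cos φ = 41744.4 m, so Δλ = 256.06 / 41744.4 × 3600 = 22.083″.

Δλ = 22.08″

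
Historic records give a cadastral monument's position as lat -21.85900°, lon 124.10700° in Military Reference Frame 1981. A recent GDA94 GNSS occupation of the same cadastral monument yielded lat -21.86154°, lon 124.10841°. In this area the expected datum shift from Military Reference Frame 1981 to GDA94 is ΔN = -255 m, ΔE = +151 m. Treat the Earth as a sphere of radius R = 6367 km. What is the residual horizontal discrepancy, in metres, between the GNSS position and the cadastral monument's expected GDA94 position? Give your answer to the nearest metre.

28 m

Observed coordinate differences: Δφ = -0.00254°, Δλ = +0.00141°.
Converting to metres (1° lat = 111125 m, cos φ = 0.928103): observed ΔN = -282.3 m, observed ΔE = 145.4 m.
Subtracting the expected shift leaves a residual of -282.3 − (-255) = -27.3 m north and 145.4 − (151) = -5.6 m east.
Residual distance = √((-27.3)² + (-5.6)²) = 27.8 m.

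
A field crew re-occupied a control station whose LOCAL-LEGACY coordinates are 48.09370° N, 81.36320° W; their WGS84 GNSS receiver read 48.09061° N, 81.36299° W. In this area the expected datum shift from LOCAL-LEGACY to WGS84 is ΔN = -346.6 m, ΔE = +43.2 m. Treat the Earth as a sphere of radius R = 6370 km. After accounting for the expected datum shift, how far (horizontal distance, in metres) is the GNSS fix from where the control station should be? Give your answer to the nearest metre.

Observed coordinate differences: Δφ = -0.00309°, Δλ = +0.00021°.
Converting to metres (1° lat = 111177 m, cos φ = 0.667914): observed ΔN = -343.5 m, observed ΔE = 15.6 m.
Subtracting the expected shift leaves a residual of -343.5 − (-346.6) = 3.1 m north and 15.6 − (43.2) = -27.6 m east.
Residual distance = √(3.1² + (-27.6)²) = 27.8 m.

28 m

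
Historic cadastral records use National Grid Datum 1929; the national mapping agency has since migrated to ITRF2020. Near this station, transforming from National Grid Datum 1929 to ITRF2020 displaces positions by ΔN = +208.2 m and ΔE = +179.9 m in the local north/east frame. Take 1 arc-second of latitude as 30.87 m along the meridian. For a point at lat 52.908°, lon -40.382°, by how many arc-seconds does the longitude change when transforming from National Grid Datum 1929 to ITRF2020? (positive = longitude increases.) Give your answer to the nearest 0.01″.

At latitude 52.908°, cos φ = 0.603097.
1″ of longitude at this latitude = 30.87 × cos φ = 18.6176 m, so Δλ = 179.9 / 18.6176 = 9.663″.

Δλ = 9.66″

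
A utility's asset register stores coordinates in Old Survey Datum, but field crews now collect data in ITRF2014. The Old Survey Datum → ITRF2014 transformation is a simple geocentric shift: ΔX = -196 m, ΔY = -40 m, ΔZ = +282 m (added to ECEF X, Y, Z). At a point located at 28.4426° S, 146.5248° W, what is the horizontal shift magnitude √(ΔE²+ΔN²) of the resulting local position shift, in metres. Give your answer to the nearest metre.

The local east axis at (φ, λ) is (−sin λ, cos λ, 0), so ΔE = −sin(-146.5248°)·(-196) + cos(-146.5248°)·(-40) = -74.74 m.
The local north axis is (−sin φ cos λ, −sin φ sin λ, cos φ), giving ΔN = 77.866 + 10.508 + 247.961 = 336.34 m.
Horizontal magnitude = √(ΔE² + ΔN²) = √((-74.74)² + 336.34²) = 344.54 m.

345 m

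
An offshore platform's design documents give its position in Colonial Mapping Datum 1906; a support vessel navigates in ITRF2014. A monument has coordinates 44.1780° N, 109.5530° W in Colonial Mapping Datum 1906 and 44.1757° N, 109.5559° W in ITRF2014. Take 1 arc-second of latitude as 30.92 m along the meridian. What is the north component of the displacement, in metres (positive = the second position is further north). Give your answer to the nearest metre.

Δφ = 44.1757° − 44.1780° = -0.0023°; Δλ = -109.5559° − -109.5530° = -0.0029°.
1° of latitude = 3600 × 30.92 = 111312 m.
ΔN = Δφ × 111312 = -256.0 m; ΔE = Δλ × 111312 × cos(44.1780°) = -0.0029 × 111312 × 0.717178 = -231.5 m.

ΔN = -256 m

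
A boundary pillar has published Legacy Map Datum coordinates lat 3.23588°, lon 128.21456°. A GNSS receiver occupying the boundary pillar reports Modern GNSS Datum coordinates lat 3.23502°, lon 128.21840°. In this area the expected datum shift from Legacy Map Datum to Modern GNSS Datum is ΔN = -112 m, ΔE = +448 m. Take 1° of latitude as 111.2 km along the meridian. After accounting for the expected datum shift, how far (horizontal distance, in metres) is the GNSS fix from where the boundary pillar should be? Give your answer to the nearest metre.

27 m

Observed coordinate differences: Δφ = -0.00086°, Δλ = +0.00384°.
Converting to metres (1° lat = 111200 m, cos φ = 0.998406): observed ΔN = -95.6 m, observed ΔE = 426.3 m.
Subtracting the expected shift leaves a residual of -95.6 − (-112) = 16.4 m north and 426.3 − (448) = -21.7 m east.
Residual distance = √(16.4² + (-21.7)²) = 27.2 m.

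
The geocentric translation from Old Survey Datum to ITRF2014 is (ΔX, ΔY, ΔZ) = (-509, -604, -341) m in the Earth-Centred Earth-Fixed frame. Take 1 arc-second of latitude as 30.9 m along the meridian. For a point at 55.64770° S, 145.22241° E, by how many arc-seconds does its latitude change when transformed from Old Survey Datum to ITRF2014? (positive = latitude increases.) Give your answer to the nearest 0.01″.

sin φ = -0.825584, cos φ = 0.564280, sin λ = 0.570392, cos λ = -0.821372.
North component: ΔN = −sin φ cos λ·ΔX − sin φ sin λ·ΔY + cos φ·ΔZ = −(-0.825584)(-0.821372)(-509) − (-0.825584)(0.570392)(-604) + (0.564280)(-341) = -131.69 m.
1° of latitude spans 3600 × 30.90 = 111240 m, so Δφ = -131.69 / 111240 × 3600 = -4.262″.

Δφ = -4.26″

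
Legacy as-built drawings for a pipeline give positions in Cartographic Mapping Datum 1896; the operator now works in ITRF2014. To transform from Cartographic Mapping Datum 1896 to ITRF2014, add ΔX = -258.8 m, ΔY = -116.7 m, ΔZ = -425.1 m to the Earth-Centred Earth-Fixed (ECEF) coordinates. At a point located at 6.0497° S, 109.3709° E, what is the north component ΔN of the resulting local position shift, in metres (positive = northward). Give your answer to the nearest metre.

ΔN = -425 m

At φ = -6.0497°, λ = 109.3709°: sin φ = -0.105391, cos φ = 0.994431, sin λ = 0.943391, cos λ = -0.331682.
ΔN = −sin φ cos λ·ΔX − sin φ sin λ·ΔY + cos φ·ΔZ = −(-0.105391)(-0.331682)(-258.8) − (-0.105391)(0.943391)(-116.7) + (0.994431)(-425.1) = -425.29 m.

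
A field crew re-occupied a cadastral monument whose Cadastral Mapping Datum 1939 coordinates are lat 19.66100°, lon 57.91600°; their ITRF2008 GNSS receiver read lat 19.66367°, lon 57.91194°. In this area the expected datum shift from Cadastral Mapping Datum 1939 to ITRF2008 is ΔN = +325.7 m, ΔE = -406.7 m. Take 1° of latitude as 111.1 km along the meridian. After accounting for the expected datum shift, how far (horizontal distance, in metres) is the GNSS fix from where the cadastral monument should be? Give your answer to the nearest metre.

34 m

Observed coordinate differences: Δφ = +0.00267°, Δλ = -0.00406°.
Converting to metres (1° lat = 111100 m, cos φ = 0.941700): observed ΔN = 296.6 m, observed ΔE = -424.8 m.
Subtracting the expected shift leaves a residual of 296.6 − (325.7) = -29.1 m north and -424.8 − (-406.7) = -18.1 m east.
Residual distance = √((-29.1)² + (-18.1)²) = 34.2 m.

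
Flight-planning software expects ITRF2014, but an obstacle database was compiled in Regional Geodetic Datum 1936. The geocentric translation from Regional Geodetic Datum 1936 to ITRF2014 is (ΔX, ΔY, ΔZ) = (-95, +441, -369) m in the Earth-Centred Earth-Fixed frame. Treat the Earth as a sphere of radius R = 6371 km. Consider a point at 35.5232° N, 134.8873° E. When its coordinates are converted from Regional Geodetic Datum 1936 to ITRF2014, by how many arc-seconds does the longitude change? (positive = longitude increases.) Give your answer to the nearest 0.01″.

Δλ = -9.70″

sin φ = 0.581033, cos φ = 0.813880, sin λ = 0.708496, cos λ = -0.705715.
East component: ΔE = −sin λ·ΔX + cos λ·ΔY = −(0.708496)(-95) + (-0.705715)(441) = -243.91 m.
1° of latitude spans πR/180 = 111195 m; at latitude φ, 1° of longitude spans that × cos φ = 90499.4 m, so Δλ = -243.91 / 90499.4 × 3600 = -9.703″.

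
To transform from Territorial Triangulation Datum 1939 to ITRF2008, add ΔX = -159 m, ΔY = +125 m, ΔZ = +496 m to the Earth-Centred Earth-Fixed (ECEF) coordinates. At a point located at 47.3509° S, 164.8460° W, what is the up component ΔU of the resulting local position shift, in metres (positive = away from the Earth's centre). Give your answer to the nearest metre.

ΔU = -283 m

At φ = -47.3509°, λ = -164.8460°: sin φ = -0.735517, cos φ = 0.677507, sin λ = -0.261414, cos λ = -0.965227.
ΔU = cos φ cos λ·ΔX + cos φ sin λ·ΔY + sin φ·ΔZ = (0.677507)(-0.965227)(-159) + (0.677507)(-0.261414)(125) + (-0.735517)(496) = -282.98 m.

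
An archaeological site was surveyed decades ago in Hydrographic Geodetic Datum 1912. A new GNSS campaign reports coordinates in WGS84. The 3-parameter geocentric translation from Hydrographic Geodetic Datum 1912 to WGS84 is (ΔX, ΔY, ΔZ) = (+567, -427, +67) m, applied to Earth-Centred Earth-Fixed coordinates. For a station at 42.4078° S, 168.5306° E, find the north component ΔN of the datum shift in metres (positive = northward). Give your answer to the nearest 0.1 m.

The local north axis is (−sin φ cos λ, −sin φ sin λ, cos φ), giving ΔN = -374.751 − 57.261 + 49.470 = -382.54 m.

ΔN = -382.5 m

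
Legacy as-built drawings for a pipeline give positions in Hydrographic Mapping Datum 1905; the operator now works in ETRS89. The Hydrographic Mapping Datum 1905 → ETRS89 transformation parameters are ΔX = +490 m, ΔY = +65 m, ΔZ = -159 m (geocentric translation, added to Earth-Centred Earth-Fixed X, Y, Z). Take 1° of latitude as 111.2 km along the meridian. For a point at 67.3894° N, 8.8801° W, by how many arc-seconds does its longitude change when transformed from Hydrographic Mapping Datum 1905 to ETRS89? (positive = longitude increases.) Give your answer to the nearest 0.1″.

Δλ = 11.8″

sin φ = 0.923139, cos φ = 0.384466, sin λ = -0.154367, cos λ = 0.988014.
East component: ΔE = −sin λ·ΔX + cos λ·ΔY = −(-0.154367)(490) + (0.988014)(65) = 139.86 m.
1° of latitude spans 111200 m; at latitude φ, 1° of longitude spans that × cos φ = 42752.6 m, so Δλ = 139.86 / 42752.6 × 3600 = 11.777″.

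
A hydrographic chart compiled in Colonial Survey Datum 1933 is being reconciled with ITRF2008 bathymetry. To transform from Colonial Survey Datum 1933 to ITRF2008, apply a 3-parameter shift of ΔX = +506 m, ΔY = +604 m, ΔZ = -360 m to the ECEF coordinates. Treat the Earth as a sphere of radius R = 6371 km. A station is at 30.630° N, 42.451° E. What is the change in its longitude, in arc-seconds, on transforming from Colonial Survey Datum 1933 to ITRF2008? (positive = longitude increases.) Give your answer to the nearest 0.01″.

Δλ = 3.92″

sin φ = 0.509492, cos φ = 0.860475, sin λ = 0.674959, cos λ = 0.737855.
East component: ΔE = −sin λ·ΔX + cos λ·ΔY = −(0.674959)(506) + (0.737855)(604) = 104.13 m.
1° of latitude spans πR/180 = 111195 m; at latitude φ, 1° of longitude spans that × cos φ = 95680.5 m, so Δλ = 104.13 / 95680.5 × 3600 = 3.918″.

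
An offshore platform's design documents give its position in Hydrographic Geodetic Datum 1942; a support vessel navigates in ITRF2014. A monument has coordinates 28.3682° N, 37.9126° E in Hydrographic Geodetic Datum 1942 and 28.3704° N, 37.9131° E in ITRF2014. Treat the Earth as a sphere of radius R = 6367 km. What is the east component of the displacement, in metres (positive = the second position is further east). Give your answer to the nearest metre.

Δφ = 28.3704° − 28.3682° = +0.0022°; Δλ = 37.9131° − 37.9126° = +0.0005°.
1° along a meridian = πR/180 = 111125 m.
ΔN = Δφ × 111125 = 244.5 m; ΔE = Δλ × 111125 × cos(28.3682°) = +0.0005 × 111125 × 0.879912 = 48.9 m.

ΔE = 49 m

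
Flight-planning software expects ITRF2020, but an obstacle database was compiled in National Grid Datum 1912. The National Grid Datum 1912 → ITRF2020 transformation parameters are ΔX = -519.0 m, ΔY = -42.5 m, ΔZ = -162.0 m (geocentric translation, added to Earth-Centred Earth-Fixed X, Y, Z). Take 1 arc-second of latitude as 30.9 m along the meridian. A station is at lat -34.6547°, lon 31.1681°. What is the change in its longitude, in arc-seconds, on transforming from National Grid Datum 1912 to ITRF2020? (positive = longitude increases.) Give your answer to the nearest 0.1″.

Δλ = 9.1″

sin φ = -0.568629, cos φ = 0.822594, sin λ = 0.517551, cos λ = 0.855653.
East component: ΔE = −sin λ·ΔX + cos λ·ΔY = −(0.517551)(-519.0) + (0.855653)(-42.5) = 232.24 m.
1° of latitude spans 3600 × 30.90 = 111240 m; at latitude φ, 1° of longitude spans that × cos φ = 91505.3 m, so Δλ = 232.24 / 91505.3 × 3600 = 9.137″.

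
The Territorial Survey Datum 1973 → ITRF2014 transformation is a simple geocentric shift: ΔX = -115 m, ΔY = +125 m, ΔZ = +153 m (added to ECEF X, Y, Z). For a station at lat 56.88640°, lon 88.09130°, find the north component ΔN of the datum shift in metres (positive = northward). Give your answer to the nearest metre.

The local north axis is (−sin φ cos λ, −sin φ sin λ, cos φ), giving ΔN = 3.208 − 104.641 + 83.584 = -17.85 m.

ΔN = -18 m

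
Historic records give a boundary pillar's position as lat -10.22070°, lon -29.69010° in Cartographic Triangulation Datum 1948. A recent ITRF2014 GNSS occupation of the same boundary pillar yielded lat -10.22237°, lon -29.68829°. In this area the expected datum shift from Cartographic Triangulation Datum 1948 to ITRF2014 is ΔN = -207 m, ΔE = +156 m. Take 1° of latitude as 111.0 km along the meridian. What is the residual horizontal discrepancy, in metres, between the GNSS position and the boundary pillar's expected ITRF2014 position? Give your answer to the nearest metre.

Observed coordinate differences: Δφ = -0.00167°, Δλ = +0.00181°.
Converting to metres (1° lat = 111000 m, cos φ = 0.984132): observed ΔN = -185.4 m, observed ΔE = 197.7 m.
Subtracting the expected shift leaves a residual of -185.4 − (-207) = 21.6 m north and 197.7 − (156) = 41.7 m east.
Residual distance = √(21.6² + 41.7²) = 47.0 m.

47 m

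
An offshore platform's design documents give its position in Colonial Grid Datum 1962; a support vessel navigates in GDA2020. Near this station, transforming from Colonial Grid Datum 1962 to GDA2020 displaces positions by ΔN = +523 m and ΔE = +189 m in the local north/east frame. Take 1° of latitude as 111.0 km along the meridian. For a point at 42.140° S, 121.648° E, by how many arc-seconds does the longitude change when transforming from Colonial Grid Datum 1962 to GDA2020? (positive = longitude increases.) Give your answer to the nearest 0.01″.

At latitude -42.140°, cos φ = 0.741508.
1° of longitude at this latitude = 111.0 × cos φ = 82.31 km, so Δλ = 189.0 / 82307.3 = 0.0022963° = 8.267″.

Δλ = 8.27″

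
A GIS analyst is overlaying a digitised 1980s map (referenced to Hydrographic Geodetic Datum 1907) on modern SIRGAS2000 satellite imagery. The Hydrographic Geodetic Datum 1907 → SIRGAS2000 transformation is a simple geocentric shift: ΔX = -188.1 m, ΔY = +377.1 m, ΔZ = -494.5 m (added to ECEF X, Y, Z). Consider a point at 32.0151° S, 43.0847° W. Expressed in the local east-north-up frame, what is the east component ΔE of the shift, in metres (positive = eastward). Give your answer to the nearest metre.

At φ = -32.0151°, λ = -43.0847°: sin φ = -0.530143, cos φ = 0.847908, sin λ = -0.683079, cos λ = 0.730345.
ΔE = −sin λ·ΔX + cos λ·ΔY = −(-0.683079)·(-188.1) + (0.730345)·(377.1) = 146.93 m.

ΔE = 147 m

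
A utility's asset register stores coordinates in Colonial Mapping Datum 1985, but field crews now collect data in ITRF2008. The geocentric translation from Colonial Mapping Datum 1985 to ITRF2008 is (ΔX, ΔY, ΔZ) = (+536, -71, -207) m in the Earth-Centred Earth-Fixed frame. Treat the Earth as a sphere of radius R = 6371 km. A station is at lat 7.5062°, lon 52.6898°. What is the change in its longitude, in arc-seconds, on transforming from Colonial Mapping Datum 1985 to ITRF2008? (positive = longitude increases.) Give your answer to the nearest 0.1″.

Δλ = -15.3″

sin φ = 0.130633, cos φ = 0.991431, sin λ = 0.795366, cos λ = 0.606130.
East component: ΔE = −sin λ·ΔX + cos λ·ΔY = −(0.795366)(536) + (0.606130)(-71) = -469.35 m.
1° of latitude spans πR/180 = 111195 m; at latitude φ, 1° of longitude spans that × cos φ = 110242.1 m, so Δλ = -469.35 / 110242.1 × 3600 = -15.327″.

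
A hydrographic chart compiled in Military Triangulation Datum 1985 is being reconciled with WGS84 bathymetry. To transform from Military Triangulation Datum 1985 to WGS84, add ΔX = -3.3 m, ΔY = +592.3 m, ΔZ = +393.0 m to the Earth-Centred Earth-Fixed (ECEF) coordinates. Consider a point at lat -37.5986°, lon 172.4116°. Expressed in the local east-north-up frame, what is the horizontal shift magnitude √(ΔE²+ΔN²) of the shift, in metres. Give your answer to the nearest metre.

689 m

At φ = -37.5986°, λ = 172.4116°: sin φ = -0.610126, cos φ = 0.792305, sin λ = 0.132056, cos λ = -0.991242.
ΔE = −sin λ·ΔX + cos λ·ΔY = −(0.132056)·(-3.3) + (-0.991242)·(592.3) = -586.68 m.
ΔN = −sin φ cos λ·ΔX − sin φ sin λ·ΔY + cos φ·ΔZ = −(-0.610126)(-0.991242)(-3.3) − (-0.610126)(0.132056)(592.3) + (0.792305)(393.0) = 361.09 m.
Horizontal magnitude = √(ΔE² + ΔN²) = √((-586.68)² + 361.09²) = 688.90 m.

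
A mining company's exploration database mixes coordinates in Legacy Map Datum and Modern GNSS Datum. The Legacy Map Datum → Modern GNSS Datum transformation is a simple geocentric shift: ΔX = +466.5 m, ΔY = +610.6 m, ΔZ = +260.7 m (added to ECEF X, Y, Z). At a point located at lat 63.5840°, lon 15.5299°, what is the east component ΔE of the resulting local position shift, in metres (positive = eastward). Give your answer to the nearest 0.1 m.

The local east axis at (φ, λ) is (−sin λ, cos λ, 0), so ΔE = −sin(15.5299°)·466.5 + cos(15.5299°)·610.6 = 463.41 m.

ΔE = 463.4 m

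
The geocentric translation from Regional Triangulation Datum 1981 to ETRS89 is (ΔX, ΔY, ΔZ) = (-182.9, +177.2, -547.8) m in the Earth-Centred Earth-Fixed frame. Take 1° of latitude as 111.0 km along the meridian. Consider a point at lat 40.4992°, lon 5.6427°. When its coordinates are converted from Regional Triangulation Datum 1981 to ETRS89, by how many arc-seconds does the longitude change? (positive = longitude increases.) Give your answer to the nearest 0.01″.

Δλ = 8.29″

sin φ = 0.649437, cos φ = 0.760415, sin λ = 0.098325, cos λ = 0.995154.
East component: ΔE = −sin λ·ΔX + cos λ·ΔY = −(0.098325)(-182.9) + (0.995154)(177.2) = 194.32 m.
1° of latitude spans 111000 m; at latitude φ, 1° of longitude spans that × cos φ = 84406.1 m, so Δλ = 194.32 / 84406.1 × 3600 = 8.288″.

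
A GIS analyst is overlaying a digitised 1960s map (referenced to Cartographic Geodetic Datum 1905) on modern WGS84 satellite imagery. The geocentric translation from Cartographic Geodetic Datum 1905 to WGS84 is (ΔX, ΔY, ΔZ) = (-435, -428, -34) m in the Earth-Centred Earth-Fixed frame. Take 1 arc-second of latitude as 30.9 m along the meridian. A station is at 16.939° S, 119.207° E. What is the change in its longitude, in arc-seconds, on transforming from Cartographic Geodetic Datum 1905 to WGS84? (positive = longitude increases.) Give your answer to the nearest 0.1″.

Δλ = 19.9″

sin φ = -0.291353, cos φ = 0.956615, sin λ = 0.872862, cos λ = -0.487966.
East component: ΔE = −sin λ·ΔX + cos λ·ΔY = −(0.872862)(-435) + (-0.487966)(-428) = 588.54 m.
1° of latitude spans 3600 × 30.90 = 111240 m; at latitude φ, 1° of longitude spans that × cos φ = 106413.9 m, so Δλ = 588.54 / 106413.9 × 3600 = 19.911″.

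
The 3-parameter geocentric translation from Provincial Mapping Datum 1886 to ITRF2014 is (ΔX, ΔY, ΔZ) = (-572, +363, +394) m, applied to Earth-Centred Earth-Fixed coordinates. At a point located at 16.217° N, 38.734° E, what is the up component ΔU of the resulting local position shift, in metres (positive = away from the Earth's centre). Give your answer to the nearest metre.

At φ = 16.217°, λ = 38.734°: sin φ = 0.279276, cos φ = 0.960211, sin λ = 0.625706, cos λ = 0.780059.
ΔU = cos φ cos λ·ΔX + cos φ sin λ·ΔY + sin φ·ΔZ = (0.960211)(0.780059)(-572) + (0.960211)(0.625706)(363) + (0.279276)(394) = -100.31 m.

ΔU = -100 m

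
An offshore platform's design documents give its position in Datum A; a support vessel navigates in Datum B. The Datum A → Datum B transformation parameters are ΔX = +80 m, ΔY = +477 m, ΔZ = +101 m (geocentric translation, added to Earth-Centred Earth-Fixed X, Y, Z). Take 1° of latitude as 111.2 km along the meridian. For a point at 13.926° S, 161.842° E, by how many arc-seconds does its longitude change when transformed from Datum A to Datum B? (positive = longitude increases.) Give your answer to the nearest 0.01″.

Δλ = -15.95″

sin φ = -0.240669, cos φ = 0.970607, sin λ = 0.311638, cos λ = -0.950201.
East component: ΔE = −sin λ·ΔX + cos λ·ΔY = −(0.311638)(80) + (-0.950201)(477) = -478.18 m.
1° of latitude spans 111200 m; at latitude φ, 1° of longitude spans that × cos φ = 107931.5 m, so Δλ = -478.18 / 107931.5 × 3600 = -15.949″.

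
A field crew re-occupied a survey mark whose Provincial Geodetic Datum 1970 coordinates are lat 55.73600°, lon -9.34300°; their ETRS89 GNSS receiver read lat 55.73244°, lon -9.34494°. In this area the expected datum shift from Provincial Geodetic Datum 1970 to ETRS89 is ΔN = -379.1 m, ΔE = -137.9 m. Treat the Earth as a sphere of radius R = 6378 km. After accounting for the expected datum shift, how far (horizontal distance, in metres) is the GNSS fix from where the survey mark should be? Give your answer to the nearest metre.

24 m

Observed coordinate differences: Δφ = -0.00356°, Δλ = -0.00194°.
Converting to metres (1° lat = 111317 m, cos φ = 0.563007): observed ΔN = -396.3 m, observed ΔE = -121.6 m.
Subtracting the expected shift leaves a residual of -396.3 − (-379.1) = -17.2 m north and -121.6 − (-137.9) = 16.3 m east.
Residual distance = √((-17.2)² + 16.3²) = 23.7 m.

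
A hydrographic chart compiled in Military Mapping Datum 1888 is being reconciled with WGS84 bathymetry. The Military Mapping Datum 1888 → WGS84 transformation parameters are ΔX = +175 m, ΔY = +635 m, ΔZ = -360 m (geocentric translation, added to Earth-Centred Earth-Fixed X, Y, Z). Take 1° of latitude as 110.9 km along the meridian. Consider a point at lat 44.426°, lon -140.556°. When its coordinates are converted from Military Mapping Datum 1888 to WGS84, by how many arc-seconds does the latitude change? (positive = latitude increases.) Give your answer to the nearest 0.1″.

sin φ = 0.699987, cos φ = 0.714155, sin λ = -0.635324, cos λ = -0.772246.
North component: ΔN = −sin φ cos λ·ΔX − sin φ sin λ·ΔY + cos φ·ΔZ = −(0.699987)(-0.772246)(175) − (0.699987)(-0.635324)(635) + (0.714155)(-360) = 119.90 m.
1° of latitude spans 110900 m, so Δφ = 119.90 / 110900 × 3600 = 3.892″.

Δφ = 3.9″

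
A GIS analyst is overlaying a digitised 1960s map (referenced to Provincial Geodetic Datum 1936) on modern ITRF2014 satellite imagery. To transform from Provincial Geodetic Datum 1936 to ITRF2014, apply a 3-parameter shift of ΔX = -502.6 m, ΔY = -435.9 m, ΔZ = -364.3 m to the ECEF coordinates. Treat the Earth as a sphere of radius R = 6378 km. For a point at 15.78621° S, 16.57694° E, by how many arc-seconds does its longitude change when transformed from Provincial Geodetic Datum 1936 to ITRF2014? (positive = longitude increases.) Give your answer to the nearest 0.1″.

Δλ = -9.2″

sin φ = -0.272049, cos φ = 0.962283, sin λ = 0.285303, cos λ = 0.958437.
East component: ΔE = −sin λ·ΔX + cos λ·ΔY = −(0.285303)(-502.6) + (0.958437)(-435.9) = -274.39 m.
1° of latitude spans πR/180 = 111317 m; at latitude φ, 1° of longitude spans that × cos φ = 107118.6 m, so Δλ = -274.39 / 107118.6 × 3600 = -9.222″.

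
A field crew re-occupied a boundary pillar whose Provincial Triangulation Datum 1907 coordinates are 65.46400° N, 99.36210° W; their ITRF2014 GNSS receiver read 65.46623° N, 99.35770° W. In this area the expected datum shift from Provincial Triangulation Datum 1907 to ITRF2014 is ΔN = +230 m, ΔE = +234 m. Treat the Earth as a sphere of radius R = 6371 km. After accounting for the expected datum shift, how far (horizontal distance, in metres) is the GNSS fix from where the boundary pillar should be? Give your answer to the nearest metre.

Observed coordinate differences: Δφ = +0.00223°, Δλ = +0.00440°.
Converting to metres (1° lat = 111195 m, cos φ = 0.415265): observed ΔN = 248.0 m, observed ΔE = 203.2 m.
Subtracting the expected shift leaves a residual of 248.0 − (230) = 18.0 m north and 203.2 − (234) = -30.8 m east.
Residual distance = √(18.0² + (-30.8)²) = 35.7 m.

36 m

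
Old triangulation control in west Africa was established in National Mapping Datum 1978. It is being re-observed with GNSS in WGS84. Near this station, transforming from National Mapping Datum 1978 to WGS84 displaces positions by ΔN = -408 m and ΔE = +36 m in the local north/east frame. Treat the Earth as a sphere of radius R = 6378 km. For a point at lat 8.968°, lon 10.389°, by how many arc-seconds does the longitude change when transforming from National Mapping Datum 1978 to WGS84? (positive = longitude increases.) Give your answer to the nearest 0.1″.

At latitude 8.968°, cos φ = 0.987776.
One radian of longitude at latitude φ spans R cos φ, so Δλ = ΔE / (R cos φ) = 36.0 / (6378000 × 0.987776) = 5.7143e-06 rad = 1.179″.

Δλ = 1.2″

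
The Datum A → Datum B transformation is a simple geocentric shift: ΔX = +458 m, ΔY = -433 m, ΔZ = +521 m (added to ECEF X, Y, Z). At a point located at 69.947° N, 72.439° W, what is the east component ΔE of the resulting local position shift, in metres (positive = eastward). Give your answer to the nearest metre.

ΔE = 306 m

The local east axis at (φ, λ) is (−sin λ, cos λ, 0), so ΔE = −sin(-72.439°)·458 + cos(-72.439°)·(-433) = 306.01 m.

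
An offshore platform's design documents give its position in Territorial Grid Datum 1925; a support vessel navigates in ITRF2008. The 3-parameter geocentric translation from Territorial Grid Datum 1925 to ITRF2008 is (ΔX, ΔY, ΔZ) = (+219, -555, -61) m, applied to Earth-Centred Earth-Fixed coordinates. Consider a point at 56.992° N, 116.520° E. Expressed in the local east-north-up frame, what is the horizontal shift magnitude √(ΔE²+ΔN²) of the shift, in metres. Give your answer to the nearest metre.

At φ = 56.992°, λ = 116.520°: sin φ = 0.838595, cos φ = 0.544756, sin λ = 0.894779, cos λ = -0.446510.
ΔE = −sin λ·ΔX + cos λ·ΔY = −(0.894779)·(219) + (-0.446510)·(-555) = 51.86 m.
ΔN = −sin φ cos λ·ΔX − sin φ sin λ·ΔY + cos φ·ΔZ = −(0.838595)(-0.446510)(219) − (0.838595)(0.894779)(-555) + (0.544756)(-61) = 465.22 m.
Horizontal magnitude = √(ΔE² + ΔN²) = √(51.86² + 465.22²) = 468.10 m.

468 m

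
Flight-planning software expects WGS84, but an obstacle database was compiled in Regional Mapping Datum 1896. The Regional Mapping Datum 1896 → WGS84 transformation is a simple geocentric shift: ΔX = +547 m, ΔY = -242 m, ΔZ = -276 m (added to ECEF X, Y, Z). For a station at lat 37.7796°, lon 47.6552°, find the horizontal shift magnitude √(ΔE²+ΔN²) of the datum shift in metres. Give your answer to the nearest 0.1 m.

At φ = 37.7796°, λ = 47.6552°: sin φ = 0.612626, cos φ = 0.790373, sin λ = 0.739105, cos λ = 0.673591.
ΔE = −sin λ·ΔX + cos λ·ΔY = −(0.739105)·(547) + (0.673591)·(-242) = -567.30 m.
ΔN = −sin φ cos λ·ΔX − sin φ sin λ·ΔY + cos φ·ΔZ = −(0.612626)(0.673591)(547) − (0.612626)(0.739105)(-242) + (0.790373)(-276) = -334.29 m.
Horizontal magnitude = √(ΔE² + ΔN²) = √((-567.30)² + (-334.29)²) = 658.47 m.

658.5 m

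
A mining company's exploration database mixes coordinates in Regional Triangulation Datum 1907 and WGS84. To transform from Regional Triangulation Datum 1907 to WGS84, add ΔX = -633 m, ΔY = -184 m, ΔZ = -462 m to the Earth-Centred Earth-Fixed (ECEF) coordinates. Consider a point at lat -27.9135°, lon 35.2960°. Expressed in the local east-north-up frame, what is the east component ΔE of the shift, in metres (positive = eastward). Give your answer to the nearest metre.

The local east axis at (φ, λ) is (−sin λ, cos λ, 0), so ΔE = −sin(35.2960°)·(-633) + cos(35.2960°)·(-184) = 215.57 m.

ΔE = 216 m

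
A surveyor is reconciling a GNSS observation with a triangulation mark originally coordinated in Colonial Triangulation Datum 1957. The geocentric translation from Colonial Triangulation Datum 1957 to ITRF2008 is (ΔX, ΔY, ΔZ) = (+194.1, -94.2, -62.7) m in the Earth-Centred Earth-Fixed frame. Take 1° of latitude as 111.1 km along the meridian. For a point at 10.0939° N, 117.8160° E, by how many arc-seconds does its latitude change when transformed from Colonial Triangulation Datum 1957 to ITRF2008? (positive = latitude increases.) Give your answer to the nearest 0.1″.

Δφ = -1.0″

sin φ = 0.175262, cos φ = 0.984522, sin λ = 0.884451, cos λ = -0.466634.
North component: ΔN = −sin φ cos λ·ΔX − sin φ sin λ·ΔY + cos φ·ΔZ = −(0.175262)(-0.466634)(194.1) − (0.175262)(0.884451)(-94.2) + (0.984522)(-62.7) = -31.25 m.
1° of latitude spans 111100 m, so Δφ = -31.25 / 111100 × 3600 = -1.013″.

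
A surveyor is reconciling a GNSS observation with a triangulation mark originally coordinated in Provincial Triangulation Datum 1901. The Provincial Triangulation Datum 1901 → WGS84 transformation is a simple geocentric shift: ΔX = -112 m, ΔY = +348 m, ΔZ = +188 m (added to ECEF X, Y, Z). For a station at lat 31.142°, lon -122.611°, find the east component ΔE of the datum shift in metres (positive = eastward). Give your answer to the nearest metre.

At φ = 31.142°, λ = -122.611°: sin φ = 0.517161, cos φ = 0.855888, sin λ = -0.842349, cos λ = -0.538933.
ΔE = −sin λ·ΔX + cos λ·ΔY = −(-0.842349)·(-112) + (-0.538933)·(348) = -281.89 m.

ΔE = -282 m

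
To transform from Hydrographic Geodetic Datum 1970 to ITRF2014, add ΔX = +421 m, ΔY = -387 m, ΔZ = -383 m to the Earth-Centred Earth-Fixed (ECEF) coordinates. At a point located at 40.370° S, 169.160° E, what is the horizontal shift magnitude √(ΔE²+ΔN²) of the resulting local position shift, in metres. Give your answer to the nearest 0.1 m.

677.3 m

The local east axis at (φ, λ) is (−sin λ, cos λ, 0), so ΔE = −sin(169.160°)·421 + cos(169.160°)·(-387) = 300.92 m.
The local north axis is (−sin φ cos λ, −sin φ sin λ, cos φ), giving ΔN = -267.825 − 47.142 − 291.799 = -606.77 m.
Horizontal magnitude = √(ΔE² + ΔN²) = √(300.92² + (-606.77)²) = 677.29 m.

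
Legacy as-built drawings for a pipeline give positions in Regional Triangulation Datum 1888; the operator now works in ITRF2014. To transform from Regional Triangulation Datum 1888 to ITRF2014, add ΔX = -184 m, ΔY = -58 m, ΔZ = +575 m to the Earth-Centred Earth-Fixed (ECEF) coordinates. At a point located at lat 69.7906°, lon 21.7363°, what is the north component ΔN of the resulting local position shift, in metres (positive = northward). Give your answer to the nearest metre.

At φ = 69.7906°, λ = 21.7363°: sin φ = 0.938436, cos φ = 0.345452, sin λ = 0.370335, cos λ = 0.928898.
ΔN = −sin φ cos λ·ΔX − sin φ sin λ·ΔY + cos φ·ΔZ = −(0.938436)(0.928898)(-184) − (0.938436)(0.370335)(-58) + (0.345452)(575) = 379.19 m.

ΔN = 379 m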